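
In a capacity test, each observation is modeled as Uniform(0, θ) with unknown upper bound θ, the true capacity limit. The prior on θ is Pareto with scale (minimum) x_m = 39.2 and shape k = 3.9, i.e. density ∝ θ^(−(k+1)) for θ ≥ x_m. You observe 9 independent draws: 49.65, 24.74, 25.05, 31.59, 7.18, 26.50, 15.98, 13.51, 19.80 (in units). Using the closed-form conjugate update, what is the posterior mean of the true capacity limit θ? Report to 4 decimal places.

A Pareto(scale x_m, shape k) prior on the upper bound θ of Uniform(0, θ) is conjugate: posterior is Pareto(max(x_m, max xᵢ), k + n).
Sample maximum = 49.65; prior scale x_m = 39.2 → posterior scale = max = 49.65.
Posterior shape = 3.9 + 9 = 12.9.
E[θ|data] = k·x_m/(k−1) = 12.9·49.65/11.9 = 53.8223.

53.8223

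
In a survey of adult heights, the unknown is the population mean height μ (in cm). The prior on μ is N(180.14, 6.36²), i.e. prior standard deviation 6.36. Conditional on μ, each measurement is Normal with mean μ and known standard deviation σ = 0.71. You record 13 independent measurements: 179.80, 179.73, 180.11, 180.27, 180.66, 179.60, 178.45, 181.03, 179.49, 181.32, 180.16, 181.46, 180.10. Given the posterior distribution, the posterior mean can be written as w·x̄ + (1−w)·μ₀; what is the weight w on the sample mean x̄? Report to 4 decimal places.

0.9990

For Normal data with known variance σ², a Normal(μ₀, σ₀²) prior on μ is conjugate. Posterior precision = 1/σ₀² + n/σ²; posterior mean is the precision-weighted average of μ₀ and x̄.
σ₀² = 6.36² = 40.4496, σ² = 0.71² = 0.5041. Prior precision 1/σ₀² = 1/40.4496; data precision n/σ² = 13/0.5041.
w = (n/σ²)/(1/σ₀² + n/σ²) = n·σ₀²/(σ² + n·σ₀²) = 13·40.4496/(0.5041 + 13·40.4496) = 525.8448/526.3489 = 0.9990.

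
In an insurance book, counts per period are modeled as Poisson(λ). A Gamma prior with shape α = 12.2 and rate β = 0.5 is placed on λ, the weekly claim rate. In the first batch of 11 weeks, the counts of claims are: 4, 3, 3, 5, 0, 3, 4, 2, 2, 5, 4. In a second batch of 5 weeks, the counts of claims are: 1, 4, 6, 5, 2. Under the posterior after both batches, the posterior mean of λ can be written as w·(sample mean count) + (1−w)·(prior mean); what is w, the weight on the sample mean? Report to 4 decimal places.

0.9697

With a Gamma(shape α, rate β) prior, the Poisson likelihood is conjugate: the posterior is Gamma(α + ΣXᵢ, β + n).
Total number of weeks: n = 11 + 5 = 16.
Posterior mean = (α₀+S)/(β₀+n) = [n/(β₀+n)]·(S/n) + [β₀/(β₀+n)]·(α₀/β₀), so only n and β₀ enter the weight.
Weight on data w = n/(β₀+n) = 16/(0.5+16) = 16/16.5 = 0.9697.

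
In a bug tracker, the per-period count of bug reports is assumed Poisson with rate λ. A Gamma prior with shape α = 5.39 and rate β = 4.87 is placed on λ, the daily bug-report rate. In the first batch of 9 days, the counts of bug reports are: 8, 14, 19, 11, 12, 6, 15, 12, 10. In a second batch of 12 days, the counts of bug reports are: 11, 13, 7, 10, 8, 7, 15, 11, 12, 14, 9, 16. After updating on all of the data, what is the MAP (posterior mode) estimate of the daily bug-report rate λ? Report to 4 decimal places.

With a Gamma(shape α, rate β) prior, the Poisson likelihood is conjugate: the posterior is Gamma(α + ΣXᵢ, β + n).
Batch 1: sum of counts S = 107 over n = 9 days.
After batch 1: Gamma(α+S, β+n) = Gamma(5.39+107, 4.87+9) = Gamma(112.39, 13.87).
Batch 2: sum of counts S = 133 over n = 12 days.
After batch 2: Gamma(α+S, β+n) = Gamma(112.39+133, 13.87+12) = Gamma(245.39, 25.87).
Mode of Gamma(α,β) for α≥1 is (α−1)/β = 244.39/25.87 = 9.4468.

9.4468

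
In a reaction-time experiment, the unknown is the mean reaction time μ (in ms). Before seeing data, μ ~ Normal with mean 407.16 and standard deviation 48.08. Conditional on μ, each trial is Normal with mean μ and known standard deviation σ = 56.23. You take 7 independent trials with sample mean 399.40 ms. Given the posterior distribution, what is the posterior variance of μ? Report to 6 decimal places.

For Normal data with known variance σ², a Normal(μ₀, σ₀²) prior on μ is conjugate. Posterior precision = 1/σ₀² + n/σ²; posterior mean is the precision-weighted average of μ₀ and x̄.
σ₀² = 48.08² = 2311.6864, σ² = 56.23² = 3161.8129; σ² + n·σ₀² = 3161.8129 + 7·2311.6864 = 19343.6177.
Posterior precision = 1/σ₀² + n/σ² = 1/2311.6864 + 7/3161.8129 = (σ² + n·σ₀²)/(σ₀²σ²) = 19343.6177/(2311.6864·3161.8129); posterior variance σₙ² = σ₀²σ²/(σ² + n·σ₀²) = 2311.6864·3161.8129/19343.6177 = 377.856924.

377.856924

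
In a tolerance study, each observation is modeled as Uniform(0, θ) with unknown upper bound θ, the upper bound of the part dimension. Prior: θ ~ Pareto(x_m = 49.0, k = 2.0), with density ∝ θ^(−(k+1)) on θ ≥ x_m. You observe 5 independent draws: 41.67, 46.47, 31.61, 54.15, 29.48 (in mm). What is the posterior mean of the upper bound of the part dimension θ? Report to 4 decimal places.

A Pareto(scale x_m, shape k) prior on the upper bound θ of Uniform(0, θ) is conjugate: posterior is Pareto(max(x_m, max xᵢ), k + n).
Sample maximum = 54.15; prior scale x_m = 49.0 → posterior scale = max = 54.15.
Posterior shape = 2.0 + 5 = 7.0.
E[θ|data] = k·x_m/(k−1) = 7.0·54.15/6.0 = 63.1750.

63.1750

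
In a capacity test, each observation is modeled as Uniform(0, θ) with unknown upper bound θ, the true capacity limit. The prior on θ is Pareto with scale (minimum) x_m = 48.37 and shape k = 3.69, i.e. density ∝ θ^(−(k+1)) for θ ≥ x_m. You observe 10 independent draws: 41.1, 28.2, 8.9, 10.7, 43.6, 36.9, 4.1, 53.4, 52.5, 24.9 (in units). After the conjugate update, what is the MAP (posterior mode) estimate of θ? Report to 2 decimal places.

A Pareto(scale x_m, shape k) prior on the upper bound θ of Uniform(0, θ) is conjugate: posterior is Pareto(max(x_m, max xᵢ), k + n).
Sample maximum = 53.4; prior scale x_m = 48.37 → posterior scale = max = 53.40.
Posterior shape = 3.69 + 10 = 13.69.
The Pareto density is decreasing on [x_m, ∞), so the mode is x_m = 53.40.

53.40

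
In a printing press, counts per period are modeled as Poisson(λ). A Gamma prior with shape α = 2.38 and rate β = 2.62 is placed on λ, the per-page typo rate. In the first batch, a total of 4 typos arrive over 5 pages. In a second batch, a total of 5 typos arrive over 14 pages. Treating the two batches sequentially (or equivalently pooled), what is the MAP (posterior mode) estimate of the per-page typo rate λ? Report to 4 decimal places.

0.4801

With a Gamma(shape α, rate β) prior, the Poisson likelihood is conjugate: the posterior is Gamma(α + ΣXᵢ, β + n).
After batch 1: Gamma(α+S, β+n) = Gamma(2.38+4, 2.62+5) = Gamma(6.38, 7.62).
After batch 2: Gamma(α+S, β+n) = Gamma(6.38+5, 7.62+14) = Gamma(11.38, 21.62).
Mode of Gamma(α,β) for α≥1 is (α−1)/β = 10.38/21.62 = 0.4801.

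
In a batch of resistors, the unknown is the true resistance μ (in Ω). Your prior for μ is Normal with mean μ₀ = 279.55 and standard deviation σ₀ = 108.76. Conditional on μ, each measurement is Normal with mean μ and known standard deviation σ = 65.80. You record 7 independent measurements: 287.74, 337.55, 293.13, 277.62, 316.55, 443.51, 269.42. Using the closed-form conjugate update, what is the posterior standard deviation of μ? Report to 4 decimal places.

24.2443

For Normal data with known variance σ², a Normal(μ₀, σ₀²) prior on μ is conjugate. Posterior precision = 1/σ₀² + n/σ²; posterior mean is the precision-weighted average of μ₀ and x̄.
σ₀² = 108.76² = 11828.7376, σ² = 65.80² = 4329.64; σ² + n·σ₀² = 4329.64 + 7·11828.7376 = 87130.8032.
Posterior precision = 1/σ₀² + n/σ² = 1/11828.7376 + 7/4329.64 = (σ² + n·σ₀²)/(σ₀²σ²) = 87130.8032/(11828.7376·4329.64); posterior variance σₙ² = σ₀²σ²/(σ² + n·σ₀²) = 11828.7376·4329.64/87130.8032 = 587.784958.
Posterior SD = √σₙ² = √(11828.7376·4329.64/87130.8032) = 24.2443.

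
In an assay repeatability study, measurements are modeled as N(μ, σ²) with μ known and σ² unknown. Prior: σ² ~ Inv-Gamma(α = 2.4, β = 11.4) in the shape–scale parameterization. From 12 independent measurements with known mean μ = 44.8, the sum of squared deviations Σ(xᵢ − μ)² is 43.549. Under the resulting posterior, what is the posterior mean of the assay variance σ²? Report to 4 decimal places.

4.4830

With known mean μ and an Inverse-Gamma(α, β) prior on σ², the Normal likelihood is conjugate: posterior is Inv-Gamma(α + n/2, β + Σ(xᵢ−μ)²/2).
Posterior: Inv-Gamma(2.4 + 12/2, 11.4 + 43.549/2) = Inv-Gamma(8.40, 33.1745).
E[σ²|data] = β/(α−1) = 33.1745/7.40 = 4.4830.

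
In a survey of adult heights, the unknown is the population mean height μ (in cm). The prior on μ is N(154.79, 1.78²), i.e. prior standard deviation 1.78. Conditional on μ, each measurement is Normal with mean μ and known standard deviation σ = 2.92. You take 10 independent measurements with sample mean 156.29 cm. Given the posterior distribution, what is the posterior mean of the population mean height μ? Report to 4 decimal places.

155.9719

For Normal data with known variance σ², a Normal(μ₀, σ₀²) prior on μ is conjugate. Posterior precision = 1/σ₀² + n/σ²; posterior mean is the precision-weighted average of μ₀ and x̄.
n·x̄ = 10·156.29 = 1562.9.
σ₀² = 1.78² = 3.1684, σ² = 2.92² = 8.5264; σ² + n·σ₀² = 8.5264 + 10·3.1684 = 40.2104.
Posterior mean = (μ₀/σ₀² + n·x̄/σ²)/(1/σ₀² + n/σ²) = (σ²·μ₀ + σ₀²·n·x̄)/(σ² + n·σ₀²) = (8.5264·154.79 + 3.1684·1562.9)/40.2104 = 6271.693816/40.2104 = 155.9719.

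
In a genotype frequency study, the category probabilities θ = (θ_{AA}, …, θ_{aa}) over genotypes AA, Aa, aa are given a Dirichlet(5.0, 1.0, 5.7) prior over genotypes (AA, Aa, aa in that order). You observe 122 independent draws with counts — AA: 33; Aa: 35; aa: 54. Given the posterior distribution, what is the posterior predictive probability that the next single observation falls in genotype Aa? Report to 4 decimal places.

0.2693

The Dirichlet prior is conjugate to the Multinomial likelihood: each posterior αⱼ = prior αⱼ + observed count nⱼ.
Posterior concentration: (38.0, 36.0, 59.7), total = 133.7.
P(next = Aa | data) = α_{Aa}/Σα = 0.2693.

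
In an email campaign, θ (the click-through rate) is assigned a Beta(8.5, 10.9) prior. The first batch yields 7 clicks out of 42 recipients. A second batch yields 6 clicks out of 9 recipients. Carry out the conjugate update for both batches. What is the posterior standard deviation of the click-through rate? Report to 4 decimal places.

0.0545

The Beta prior is conjugate to a Binomial/Bernoulli likelihood; the update adds successes to α and failures to β.
After batch 1: Beta(8.5+7, 10.9+35) = Beta(15.5, 45.9).
After batch 2: Beta(15.5+6, 45.9+3) = Beta(21.5, 48.9).
Var = αβ/((α+β)²(α+β+1)) = 21.5·48.9/(70.4²·71.4) = 0.00297101; SD = √0.00297101 = 0.0545.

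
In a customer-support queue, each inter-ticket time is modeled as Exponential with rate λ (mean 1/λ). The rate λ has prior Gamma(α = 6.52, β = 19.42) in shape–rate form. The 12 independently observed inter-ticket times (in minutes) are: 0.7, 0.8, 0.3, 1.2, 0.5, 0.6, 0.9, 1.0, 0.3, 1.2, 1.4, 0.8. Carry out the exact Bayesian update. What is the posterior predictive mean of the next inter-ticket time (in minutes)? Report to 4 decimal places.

1.6621

With a Gamma(shape α, rate β) prior on the exponential rate λ, the posterior after n observations with total T = Σxᵢ is Gamma(α+n, β+T).
Sum of observations T = 9.7 minutes; n = 12.
Posterior: Gamma(6.52+12, 19.42+9.7) = Gamma(18.52, 29.12).
The predictive distribution for the next observation is Lomax; its mean is β/(α−1) = 29.12/17.52 = 1.6621.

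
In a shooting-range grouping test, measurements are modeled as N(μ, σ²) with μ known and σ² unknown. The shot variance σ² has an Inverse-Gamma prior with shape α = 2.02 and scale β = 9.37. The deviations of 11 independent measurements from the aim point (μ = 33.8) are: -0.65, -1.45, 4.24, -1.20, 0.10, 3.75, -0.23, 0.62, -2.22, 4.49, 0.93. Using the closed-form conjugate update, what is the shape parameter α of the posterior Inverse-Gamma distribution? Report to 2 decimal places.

7.52

With known mean μ and an Inverse-Gamma(α, β) prior on σ², the Normal likelihood is conjugate: posterior is Inv-Gamma(α + n/2, β + Σ(xᵢ−μ)²/2).
Σ(xᵢ−μ)² = (-0.65)² + (-1.45)² + (4.24)² + (-1.20)² + (0.10)² + (3.75)² + (-0.23)² + (0.62)² + (-2.22)² + (4.49)² + (0.93)² = 62.4058.
Posterior: Inv-Gamma(2.02 + 11/2, 9.37 + 62.4058/2) = Inv-Gamma(7.52, 40.57290).
Posterior α = 7.52.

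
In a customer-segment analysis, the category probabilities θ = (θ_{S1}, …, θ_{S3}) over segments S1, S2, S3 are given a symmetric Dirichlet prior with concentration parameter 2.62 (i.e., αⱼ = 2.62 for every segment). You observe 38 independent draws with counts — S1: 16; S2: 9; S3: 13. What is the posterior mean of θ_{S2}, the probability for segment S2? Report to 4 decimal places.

0.2534

The Dirichlet prior is conjugate to the Multinomial likelihood: each posterior αⱼ = prior αⱼ + observed count nⱼ.
Posterior concentration: (18.62, 11.62, 15.62), total = 45.86.
E[θ_{S2}|data] = α_{S2}/Σα = 11.62/45.86 = 0.2534.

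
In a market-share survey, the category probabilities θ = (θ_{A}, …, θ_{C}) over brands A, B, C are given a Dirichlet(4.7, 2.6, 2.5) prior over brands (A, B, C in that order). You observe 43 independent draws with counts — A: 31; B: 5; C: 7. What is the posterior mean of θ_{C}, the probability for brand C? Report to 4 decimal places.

0.1799

The Dirichlet prior is conjugate to the Multinomial likelihood: each posterior αⱼ = prior αⱼ + observed count nⱼ.
Posterior concentration: (35.7, 7.6, 9.5), total = 52.8.
E[θ_{C}|data] = α_{C}/Σα = 9.5/52.8 = 0.1799.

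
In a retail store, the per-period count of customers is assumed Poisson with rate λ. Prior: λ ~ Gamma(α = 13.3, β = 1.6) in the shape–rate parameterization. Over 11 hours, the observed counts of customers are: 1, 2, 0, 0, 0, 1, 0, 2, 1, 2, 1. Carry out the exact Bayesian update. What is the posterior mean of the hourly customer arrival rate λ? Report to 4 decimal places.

With a Gamma(shape α, rate β) prior, the Poisson likelihood is conjugate: the posterior is Gamma(α + ΣXᵢ, β + n).
Sum of counts S = 10 over n = 11 hours.
Posterior: Gamma(α+S, β+n) = Gamma(13.3+10, 1.6+11) = Gamma(23.3, 12.6).
Posterior mean = α/β = 23.3/12.6 = 1.8492.

1.8492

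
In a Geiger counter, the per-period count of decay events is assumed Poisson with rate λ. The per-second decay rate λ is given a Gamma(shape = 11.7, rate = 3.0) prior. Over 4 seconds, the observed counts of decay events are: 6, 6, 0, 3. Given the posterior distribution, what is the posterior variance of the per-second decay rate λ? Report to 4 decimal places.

With a Gamma(shape α, rate β) prior, the Poisson likelihood is conjugate: the posterior is Gamma(α + ΣXᵢ, β + n).
Sum of counts S = 15 over n = 4 seconds.
Posterior: Gamma(α+S, β+n) = Gamma(11.7+15, 3.0+4) = Gamma(26.7, 7.0).
Var = α/β² = 26.7/7.0² = 0.5449.

0.5449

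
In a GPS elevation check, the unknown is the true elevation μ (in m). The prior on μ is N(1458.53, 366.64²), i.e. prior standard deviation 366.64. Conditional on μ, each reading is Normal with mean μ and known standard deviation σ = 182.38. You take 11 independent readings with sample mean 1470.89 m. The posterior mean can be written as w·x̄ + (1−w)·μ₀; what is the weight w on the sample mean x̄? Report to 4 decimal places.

For Normal data with known variance σ², a Normal(μ₀, σ₀²) prior on μ is conjugate. Posterior precision = 1/σ₀² + n/σ²; posterior mean is the precision-weighted average of μ₀ and x̄.
σ₀² = 366.64² = 134424.8896, σ² = 182.38² = 33262.4644. Prior precision 1/σ₀² = 1/134424.8896; data precision n/σ² = 11/33262.4644.
w = (n/σ²)/(1/σ₀² + n/σ²) = n·σ₀²/(σ² + n·σ₀²) = 11·134424.8896/(33262.4644 + 11·134424.8896) = 1478673.7856/1511936.25 = 0.9780.

0.9780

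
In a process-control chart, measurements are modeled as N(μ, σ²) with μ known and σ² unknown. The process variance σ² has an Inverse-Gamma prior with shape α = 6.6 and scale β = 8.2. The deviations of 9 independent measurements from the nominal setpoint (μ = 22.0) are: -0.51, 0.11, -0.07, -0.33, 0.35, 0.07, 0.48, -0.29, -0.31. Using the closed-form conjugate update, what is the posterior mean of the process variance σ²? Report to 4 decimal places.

0.8576

With known mean μ and an Inverse-Gamma(α, β) prior on σ², the Normal likelihood is conjugate: posterior is Inv-Gamma(α + n/2, β + Σ(xᵢ−μ)²/2).
Σ(xᵢ−μ)² = (-0.51)² + (0.11)² + (-0.07)² + (-0.33)² + (0.35)² + (0.07)² + (0.48)² + (-0.29)² + (-0.31)² = 0.9240.
Posterior: Inv-Gamma(6.6 + 9/2, 8.2 + 0.9240/2) = Inv-Gamma(11.10, 8.66200).
E[σ²|data] = β/(α−1) = 8.66200/10.10 = 0.8576.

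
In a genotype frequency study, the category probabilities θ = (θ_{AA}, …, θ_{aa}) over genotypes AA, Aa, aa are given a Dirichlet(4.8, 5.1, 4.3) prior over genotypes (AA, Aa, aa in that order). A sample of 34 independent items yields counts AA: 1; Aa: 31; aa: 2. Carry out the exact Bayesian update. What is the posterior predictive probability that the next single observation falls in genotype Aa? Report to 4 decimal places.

The Dirichlet prior is conjugate to the Multinomial likelihood: each posterior αⱼ = prior αⱼ + observed count nⱼ.
Posterior concentration: (5.8, 36.1, 6.3), total = 48.2.
P(next = Aa | data) = α_{Aa}/Σα = 0.7490.

0.7490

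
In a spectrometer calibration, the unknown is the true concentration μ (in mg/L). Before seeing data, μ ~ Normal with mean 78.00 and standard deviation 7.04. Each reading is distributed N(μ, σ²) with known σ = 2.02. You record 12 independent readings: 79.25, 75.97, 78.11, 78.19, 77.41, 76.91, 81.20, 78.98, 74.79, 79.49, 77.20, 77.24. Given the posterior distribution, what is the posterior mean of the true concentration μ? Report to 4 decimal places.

For Normal data with known variance σ², a Normal(μ₀, σ₀²) prior on μ is conjugate. Posterior precision = 1/σ₀² + n/σ²; posterior mean is the precision-weighted average of μ₀ and x̄.
Σxᵢ = 79.25 + 75.97 + 78.11 + 78.19 + 77.41 + 76.91 + 81.20 + 78.98 + 74.79 + 79.49 + 77.20 + 77.24 = 934.74, so n·x̄ = 934.74.
σ₀² = 7.04² = 49.5616, σ² = 2.02² = 4.0804; σ² + n·σ₀² = 4.0804 + 12·49.5616 = 598.8196.
Posterior mean = (μ₀/σ₀² + n·x̄/σ²)/(1/σ₀² + n/σ²) = (σ²·μ₀ + σ₀²·n·x̄)/(σ² + n·σ₀²) = (4.0804·78.00 + 49.5616·934.74)/598.8196 = 46645.481184/598.8196 = 77.8957.

77.8957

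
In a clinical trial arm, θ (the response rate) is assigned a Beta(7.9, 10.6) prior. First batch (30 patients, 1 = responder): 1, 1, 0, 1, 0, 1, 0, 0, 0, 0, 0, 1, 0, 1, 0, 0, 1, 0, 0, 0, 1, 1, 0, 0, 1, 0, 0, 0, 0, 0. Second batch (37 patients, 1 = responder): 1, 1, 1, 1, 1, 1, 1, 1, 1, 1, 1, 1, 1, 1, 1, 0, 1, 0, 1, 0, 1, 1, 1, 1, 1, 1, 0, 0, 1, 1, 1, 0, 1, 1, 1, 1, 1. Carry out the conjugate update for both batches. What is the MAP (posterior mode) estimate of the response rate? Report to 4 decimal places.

0.5737

The Beta prior is conjugate to a Binomial/Bernoulli likelihood; the update adds successes to α and failures to β.
After batch 1: Beta(7.9+10, 10.6+20) = Beta(17.9, 30.6).
After batch 2: Beta(17.9+31, 30.6+6) = Beta(48.9, 36.6).
Mode of Beta(a,b) for a,b>1 is (a−1)/(a+b−2) = 47.9/83.5 = 0.5737.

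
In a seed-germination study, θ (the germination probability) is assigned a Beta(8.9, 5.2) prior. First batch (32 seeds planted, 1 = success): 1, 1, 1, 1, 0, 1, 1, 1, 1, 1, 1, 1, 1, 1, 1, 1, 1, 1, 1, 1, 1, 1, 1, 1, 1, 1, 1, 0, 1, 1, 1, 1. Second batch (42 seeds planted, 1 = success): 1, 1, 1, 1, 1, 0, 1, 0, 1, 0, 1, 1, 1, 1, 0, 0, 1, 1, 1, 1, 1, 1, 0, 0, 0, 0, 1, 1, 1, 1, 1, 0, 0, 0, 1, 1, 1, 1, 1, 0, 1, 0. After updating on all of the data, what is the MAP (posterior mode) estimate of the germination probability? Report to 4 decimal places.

0.7654

The Beta prior is conjugate to a Binomial/Bernoulli likelihood; the update adds successes to α and failures to β.
After batch 1: Beta(8.9+30, 5.2+2) = Beta(38.9, 7.2).
After batch 2: Beta(38.9+28, 7.2+14) = Beta(66.9, 21.2).
Mode of Beta(a,b) for a,b>1 is (a−1)/(a+b−2) = 65.9/86.1 = 0.7654.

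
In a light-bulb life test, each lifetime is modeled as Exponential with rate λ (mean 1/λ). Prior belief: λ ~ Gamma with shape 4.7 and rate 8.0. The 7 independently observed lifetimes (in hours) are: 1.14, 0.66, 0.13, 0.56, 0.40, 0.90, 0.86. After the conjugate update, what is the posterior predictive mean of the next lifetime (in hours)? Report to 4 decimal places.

With a Gamma(shape α, rate β) prior on the exponential rate λ, the posterior after n observations with total T = Σxᵢ is Gamma(α+n, β+T).
Sum of observations T = 4.65 hours; n = 7.
Posterior: Gamma(4.7+7, 8.0+4.65) = Gamma(11.7, 12.65).
The predictive distribution for the next observation is Lomax; its mean is β/(α−1) = 12.65/10.7 = 1.1822.

1.1822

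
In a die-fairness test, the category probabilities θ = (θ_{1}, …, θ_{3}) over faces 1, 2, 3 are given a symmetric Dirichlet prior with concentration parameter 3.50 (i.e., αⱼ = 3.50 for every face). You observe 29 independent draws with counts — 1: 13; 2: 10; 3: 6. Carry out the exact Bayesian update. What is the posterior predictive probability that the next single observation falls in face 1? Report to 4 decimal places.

0.4177

The Dirichlet prior is conjugate to the Multinomial likelihood: each posterior αⱼ = prior αⱼ + observed count nⱼ.
Posterior concentration: (16.50, 13.50, 9.50), total = 39.50.
P(next = 1 | data) = α_{1}/Σα = 0.4177.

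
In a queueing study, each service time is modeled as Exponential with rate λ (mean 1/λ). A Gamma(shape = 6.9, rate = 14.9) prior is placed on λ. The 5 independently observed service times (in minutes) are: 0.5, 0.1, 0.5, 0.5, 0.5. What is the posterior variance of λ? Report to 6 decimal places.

With a Gamma(shape α, rate β) prior on the exponential rate λ, the posterior after n observations with total T = Σxᵢ is Gamma(α+n, β+T).
Sum of observations T = 2.1 minutes; n = 5.
Posterior: Gamma(6.9+5, 14.9+2.1) = Gamma(11.9, 17.0).
Var = α/β² = 0.041176.

0.041176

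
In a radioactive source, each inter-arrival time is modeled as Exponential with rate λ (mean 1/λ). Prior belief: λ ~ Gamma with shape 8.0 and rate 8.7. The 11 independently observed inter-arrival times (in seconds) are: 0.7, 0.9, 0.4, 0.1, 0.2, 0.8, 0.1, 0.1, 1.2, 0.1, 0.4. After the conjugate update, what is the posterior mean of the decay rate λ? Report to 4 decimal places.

With a Gamma(shape α, rate β) prior on the exponential rate λ, the posterior after n observations with total T = Σxᵢ is Gamma(α+n, β+T).
Sum of observations T = 5.0 seconds; n = 11.
Posterior: Gamma(8.0+11, 8.7+5.0) = Gamma(19.0, 13.7).
Posterior mean of λ = α/β = 19.0/13.7 = 1.3869.

1.3869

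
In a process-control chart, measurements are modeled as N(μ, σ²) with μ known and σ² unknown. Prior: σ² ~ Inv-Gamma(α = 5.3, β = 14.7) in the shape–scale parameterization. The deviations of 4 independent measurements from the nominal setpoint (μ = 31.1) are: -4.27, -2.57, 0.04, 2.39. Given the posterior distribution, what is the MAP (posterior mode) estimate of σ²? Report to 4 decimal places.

With known mean μ and an Inverse-Gamma(α, β) prior on σ², the Normal likelihood is conjugate: posterior is Inv-Gamma(α + n/2, β + Σ(xᵢ−μ)²/2).
Σ(xᵢ−μ)² = (-4.27)² + (-2.57)² + (0.04)² + (2.39)² = 30.5515.
Posterior: Inv-Gamma(5.3 + 4/2, 14.7 + 30.5515/2) = Inv-Gamma(7.30, 29.97575).
Mode = β/(α+1) = 29.97575/8.30 = 3.6115.

3.6115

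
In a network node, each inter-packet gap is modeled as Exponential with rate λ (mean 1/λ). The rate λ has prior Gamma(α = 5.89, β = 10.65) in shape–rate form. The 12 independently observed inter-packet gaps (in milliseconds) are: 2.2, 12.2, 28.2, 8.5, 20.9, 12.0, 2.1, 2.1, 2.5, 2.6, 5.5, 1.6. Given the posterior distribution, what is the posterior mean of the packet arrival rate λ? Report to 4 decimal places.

With a Gamma(shape α, rate β) prior on the exponential rate λ, the posterior after n observations with total T = Σxᵢ is Gamma(α+n, β+T).
Sum of observations T = 100.4 milliseconds; n = 12.
Posterior: Gamma(5.89+12, 10.65+100.4) = Gamma(17.89, 111.05).
Posterior mean of λ = α/β = 17.89/111.05 = 0.1611.

0.1611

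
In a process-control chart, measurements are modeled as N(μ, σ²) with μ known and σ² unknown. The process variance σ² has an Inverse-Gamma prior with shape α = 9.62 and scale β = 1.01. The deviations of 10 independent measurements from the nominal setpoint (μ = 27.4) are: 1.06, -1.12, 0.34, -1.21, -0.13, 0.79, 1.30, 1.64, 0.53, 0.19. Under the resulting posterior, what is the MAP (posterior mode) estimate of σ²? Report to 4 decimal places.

0.3622

With known mean μ and an Inverse-Gamma(α, β) prior on σ², the Normal likelihood is conjugate: posterior is Inv-Gamma(α + n/2, β + Σ(xᵢ−μ)²/2).
Σ(xᵢ−μ)² = (1.06)² + (-1.12)² + (0.34)² + (-1.21)² + (-0.13)² + (0.79)² + (1.30)² + (1.64)² + (0.53)² + (0.19)² = 9.2953.
Posterior: Inv-Gamma(9.62 + 10/2, 1.01 + 9.2953/2) = Inv-Gamma(14.62, 5.65765).
Mode = β/(α+1) = 5.65765/15.62 = 0.3622.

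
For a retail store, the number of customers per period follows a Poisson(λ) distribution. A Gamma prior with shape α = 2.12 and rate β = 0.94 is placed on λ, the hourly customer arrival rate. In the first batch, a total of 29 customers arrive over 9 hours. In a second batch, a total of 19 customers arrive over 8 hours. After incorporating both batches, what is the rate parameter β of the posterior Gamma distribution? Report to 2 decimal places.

With a Gamma(shape α, rate β) prior, the Poisson likelihood is conjugate: the posterior is Gamma(α + ΣXᵢ, β + n).
After batch 1: Gamma(α+S, β+n) = Gamma(2.12+29, 0.94+9) = Gamma(31.12, 9.94).
After batch 2: Gamma(α+S, β+n) = Gamma(31.12+19, 9.94+8) = Gamma(50.12, 17.94).
Posterior β = 17.94.

17.94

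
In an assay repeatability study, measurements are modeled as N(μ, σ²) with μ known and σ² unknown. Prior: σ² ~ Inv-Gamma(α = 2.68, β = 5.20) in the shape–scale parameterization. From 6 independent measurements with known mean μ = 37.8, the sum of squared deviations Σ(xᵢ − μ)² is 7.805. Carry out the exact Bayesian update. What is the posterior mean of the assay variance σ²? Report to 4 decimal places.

1.9450

With known mean μ and an Inverse-Gamma(α, β) prior on σ², the Normal likelihood is conjugate: posterior is Inv-Gamma(α + n/2, β + Σ(xᵢ−μ)²/2).
Posterior: Inv-Gamma(2.68 + 6/2, 5.20 + 7.805/2) = Inv-Gamma(5.68, 9.1025).
E[σ²|data] = β/(α−1) = 9.1025/4.68 = 1.9450.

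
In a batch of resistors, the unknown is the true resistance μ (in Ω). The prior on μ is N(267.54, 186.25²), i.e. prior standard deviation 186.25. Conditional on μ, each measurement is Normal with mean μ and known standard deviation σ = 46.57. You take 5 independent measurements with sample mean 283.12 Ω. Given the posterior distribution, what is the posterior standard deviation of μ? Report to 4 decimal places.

For Normal data with known variance σ², a Normal(μ₀, σ₀²) prior on μ is conjugate. Posterior precision = 1/σ₀² + n/σ²; posterior mean is the precision-weighted average of μ₀ and x̄.
σ₀² = 186.25² = 34689.0625, σ² = 46.57² = 2168.7649; σ² + n·σ₀² = 2168.7649 + 5·34689.0625 = 175614.0774.
Posterior precision = 1/σ₀² + n/σ² = 1/34689.0625 + 5/2168.7649 = (σ² + n·σ₀²)/(σ₀²σ²) = 175614.0774/(34689.0625·2168.7649); posterior variance σₙ² = σ₀²σ²/(σ² + n·σ₀²) = 34689.0625·2168.7649/175614.0774 = 428.396301.
Posterior SD = √σₙ² = √(34689.0625·2168.7649/175614.0774) = 20.6977.

20.6977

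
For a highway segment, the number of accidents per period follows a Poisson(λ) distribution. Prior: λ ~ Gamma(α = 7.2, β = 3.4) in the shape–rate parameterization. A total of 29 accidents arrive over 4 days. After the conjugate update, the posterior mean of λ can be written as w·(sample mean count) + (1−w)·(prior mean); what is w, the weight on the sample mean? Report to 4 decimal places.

0.5405

With a Gamma(shape α, rate β) prior, the Poisson likelihood is conjugate: the posterior is Gamma(α + ΣXᵢ, β + n).
Posterior mean = (α₀+S)/(β₀+n) = [n/(β₀+n)]·(S/n) + [β₀/(β₀+n)]·(α₀/β₀), so only n and β₀ enter the weight.
Weight on data w = n/(β₀+n) = 4/(3.4+4) = 4/7.4 = 0.5405.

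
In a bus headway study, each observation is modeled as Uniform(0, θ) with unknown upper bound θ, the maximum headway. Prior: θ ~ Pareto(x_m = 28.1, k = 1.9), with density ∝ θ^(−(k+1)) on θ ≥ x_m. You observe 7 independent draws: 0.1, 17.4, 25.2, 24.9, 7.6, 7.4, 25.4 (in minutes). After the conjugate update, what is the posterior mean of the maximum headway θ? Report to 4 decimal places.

A Pareto(scale x_m, shape k) prior on the upper bound θ of Uniform(0, θ) is conjugate: posterior is Pareto(max(x_m, max xᵢ), k + n).
Sample maximum = 25.4; prior scale x_m = 28.1 → posterior scale = max = 28.1.
Posterior shape = 1.9 + 7 = 8.9.
E[θ|data] = k·x_m/(k−1) = 8.9·28.1/7.9 = 31.6570.

31.6570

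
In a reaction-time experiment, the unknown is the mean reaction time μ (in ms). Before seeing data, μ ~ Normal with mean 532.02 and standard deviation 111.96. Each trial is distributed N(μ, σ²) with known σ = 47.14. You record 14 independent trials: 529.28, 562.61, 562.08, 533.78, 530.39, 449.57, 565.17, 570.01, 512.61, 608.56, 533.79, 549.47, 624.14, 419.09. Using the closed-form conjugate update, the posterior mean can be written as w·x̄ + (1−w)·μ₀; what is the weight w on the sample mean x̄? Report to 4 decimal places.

0.9875

For Normal data with known variance σ², a Normal(μ₀, σ₀²) prior on μ is conjugate. Posterior precision = 1/σ₀² + n/σ²; posterior mean is the precision-weighted average of μ₀ and x̄.
σ₀² = 111.96² = 12535.0416, σ² = 47.14² = 2222.1796. Prior precision 1/σ₀² = 1/12535.0416; data precision n/σ² = 14/2222.1796.
w = (n/σ²)/(1/σ₀² + n/σ²) = n·σ₀²/(σ² + n·σ₀²) = 14·12535.0416/(2222.1796 + 14·12535.0416) = 175490.5824/177712.762 = 0.9875.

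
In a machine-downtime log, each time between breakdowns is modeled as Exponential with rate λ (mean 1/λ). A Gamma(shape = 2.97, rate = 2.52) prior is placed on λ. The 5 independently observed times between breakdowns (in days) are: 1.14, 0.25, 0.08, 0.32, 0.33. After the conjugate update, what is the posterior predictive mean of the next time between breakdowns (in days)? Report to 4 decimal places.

With a Gamma(shape α, rate β) prior on the exponential rate λ, the posterior after n observations with total T = Σxᵢ is Gamma(α+n, β+T).
Sum of observations T = 2.12 days; n = 5.
Posterior: Gamma(2.97+5, 2.52+2.12) = Gamma(7.97, 4.64).
The predictive distribution for the next observation is Lomax; its mean is β/(α−1) = 4.64/6.97 = 0.6657.

0.6657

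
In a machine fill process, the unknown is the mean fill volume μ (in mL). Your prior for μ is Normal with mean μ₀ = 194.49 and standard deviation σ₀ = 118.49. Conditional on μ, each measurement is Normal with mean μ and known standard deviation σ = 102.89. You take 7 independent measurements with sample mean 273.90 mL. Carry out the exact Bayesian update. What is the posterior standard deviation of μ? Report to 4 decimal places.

For Normal data with known variance σ², a Normal(μ₀, σ₀²) prior on μ is conjugate. Posterior precision = 1/σ₀² + n/σ²; posterior mean is the precision-weighted average of μ₀ and x̄.
σ₀² = 118.49² = 14039.8801, σ² = 102.89² = 10586.3521; σ² + n·σ₀² = 10586.3521 + 7·14039.8801 = 108865.5128.
Posterior precision = 1/σ₀² + n/σ² = 1/14039.8801 + 7/10586.3521 = (σ² + n·σ₀²)/(σ₀²σ²) = 108865.5128/(14039.8801·10586.3521); posterior variance σₙ² = σ₀²σ²/(σ² + n·σ₀²) = 14039.8801·10586.3521/108865.5128 = 1365.272715.
Posterior SD = √σₙ² = √(14039.8801·10586.3521/108865.5128) = 36.9496.

36.9496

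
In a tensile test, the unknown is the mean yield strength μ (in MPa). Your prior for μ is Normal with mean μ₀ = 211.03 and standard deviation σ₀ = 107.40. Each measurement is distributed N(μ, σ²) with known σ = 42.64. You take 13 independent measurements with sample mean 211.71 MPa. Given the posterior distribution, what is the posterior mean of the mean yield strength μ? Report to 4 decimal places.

211.7019

For Normal data with known variance σ², a Normal(μ₀, σ₀²) prior on μ is conjugate. Posterior precision = 1/σ₀² + n/σ²; posterior mean is the precision-weighted average of μ₀ and x̄.
n·x̄ = 13·211.71 = 2752.23.
σ₀² = 107.40² = 11534.76, σ² = 42.64² = 1818.1696; σ² + n·σ₀² = 1818.1696 + 13·11534.76 = 151770.0496.
Posterior mean = (μ₀/σ₀² + n·x̄/σ²)/(1/σ₀² + n/σ²) = (σ²·μ₀ + σ₀²·n·x̄)/(σ² + n·σ₀²) = (1818.1696·211.03 + 11534.76·2752.23)/151770.0496 = 32130000.845488/151770.0496 = 211.7019.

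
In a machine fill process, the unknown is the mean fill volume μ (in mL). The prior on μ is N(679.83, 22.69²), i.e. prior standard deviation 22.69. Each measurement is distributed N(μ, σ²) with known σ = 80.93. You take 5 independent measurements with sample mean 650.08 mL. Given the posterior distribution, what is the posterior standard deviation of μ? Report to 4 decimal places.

19.2245

For Normal data with known variance σ², a Normal(μ₀, σ₀²) prior on μ is conjugate. Posterior precision = 1/σ₀² + n/σ²; posterior mean is the precision-weighted average of μ₀ and x̄.
σ₀² = 22.69² = 514.8361, σ² = 80.93² = 6549.6649; σ² + n·σ₀² = 6549.6649 + 5·514.8361 = 9123.8454.
Posterior precision = 1/σ₀² + n/σ² = 1/514.8361 + 5/6549.6649 = (σ² + n·σ₀²)/(σ₀²σ²) = 9123.8454/(514.8361·6549.6649); posterior variance σₙ² = σ₀²σ²/(σ² + n·σ₀²) = 514.8361·6549.6649/9123.8454 = 369.581441.
Posterior SD = √σₙ² = √(514.8361·6549.6649/9123.8454) = 19.2245.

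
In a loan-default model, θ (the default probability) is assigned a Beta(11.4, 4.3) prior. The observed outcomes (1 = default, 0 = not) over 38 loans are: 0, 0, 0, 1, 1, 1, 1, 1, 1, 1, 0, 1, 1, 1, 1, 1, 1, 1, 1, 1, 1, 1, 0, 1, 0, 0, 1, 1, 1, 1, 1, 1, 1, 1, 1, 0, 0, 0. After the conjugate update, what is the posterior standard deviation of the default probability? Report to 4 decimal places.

0.0598

The Beta prior is conjugate to a Binomial/Bernoulli likelihood; the update adds successes to α and failures to β.
Posterior: Beta(α+k, β+n−k) = Beta(11.4+28, 4.3+10) = Beta(39.4, 14.3).
Var = αβ/((α+β)²(α+β+1)) = 39.4·14.3/(53.7²·54.7) = 0.00357188; SD = √0.00357188 = 0.0598.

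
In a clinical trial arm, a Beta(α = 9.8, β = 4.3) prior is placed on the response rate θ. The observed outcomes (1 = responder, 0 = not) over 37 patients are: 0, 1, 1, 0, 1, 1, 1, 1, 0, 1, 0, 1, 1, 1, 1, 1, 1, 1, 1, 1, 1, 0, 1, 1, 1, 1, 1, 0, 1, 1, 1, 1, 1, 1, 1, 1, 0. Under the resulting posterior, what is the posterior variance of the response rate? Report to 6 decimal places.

0.003306

The Beta prior is conjugate to a Binomial/Bernoulli likelihood; the update adds successes to α and failures to β.
Posterior: Beta(α+k, β+n−k) = Beta(9.8+30, 4.3+7) = Beta(39.8, 11.3).
Var = αβ/((α+β)²(α+β+1)) = 39.8·11.3/(51.1²·52.1) = 0.003306.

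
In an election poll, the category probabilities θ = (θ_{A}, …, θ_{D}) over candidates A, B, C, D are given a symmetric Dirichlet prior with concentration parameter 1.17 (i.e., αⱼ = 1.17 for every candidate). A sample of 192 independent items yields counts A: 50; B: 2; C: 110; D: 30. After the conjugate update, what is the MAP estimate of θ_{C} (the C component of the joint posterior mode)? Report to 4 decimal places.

The Dirichlet prior is conjugate to the Multinomial likelihood: each posterior αⱼ = prior αⱼ + observed count nⱼ.
Posterior concentration: (51.17, 3.17, 111.17, 31.17), total = 196.68.
Joint mode component: (α_{C}−1)/(Σα−K) = 110.17/192.68 = 0.5718.

0.5718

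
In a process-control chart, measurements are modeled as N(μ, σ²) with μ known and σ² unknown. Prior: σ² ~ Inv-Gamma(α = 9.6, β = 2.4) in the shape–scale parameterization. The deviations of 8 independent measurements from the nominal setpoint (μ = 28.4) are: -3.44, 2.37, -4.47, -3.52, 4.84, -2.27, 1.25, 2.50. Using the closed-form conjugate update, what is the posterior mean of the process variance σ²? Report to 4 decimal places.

With known mean μ and an Inverse-Gamma(α, β) prior on σ², the Normal likelihood is conjugate: posterior is Inv-Gamma(α + n/2, β + Σ(xᵢ−μ)²/2).
Σ(xᵢ−μ)² = (-3.44)² + (2.37)² + (-4.47)² + (-3.52)² + (4.84)² + (-2.27)² + (1.25)² + (2.50)² = 86.2128.
Posterior: Inv-Gamma(9.6 + 8/2, 2.4 + 86.2128/2) = Inv-Gamma(13.60, 45.50640).
E[σ²|data] = β/(α−1) = 45.50640/12.60 = 3.6116.

3.6116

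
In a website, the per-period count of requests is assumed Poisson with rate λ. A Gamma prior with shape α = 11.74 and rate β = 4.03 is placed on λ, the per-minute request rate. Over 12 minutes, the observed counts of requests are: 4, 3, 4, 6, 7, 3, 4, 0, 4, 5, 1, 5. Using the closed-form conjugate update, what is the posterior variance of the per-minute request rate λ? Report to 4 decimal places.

0.2247

With a Gamma(shape α, rate β) prior, the Poisson likelihood is conjugate: the posterior is Gamma(α + ΣXᵢ, β + n).
Sum of counts S = 46 over n = 12 minutes.
Posterior: Gamma(α+S, β+n) = Gamma(11.74+46, 4.03+12) = Gamma(57.74, 16.03).
Var = α/β² = 57.74/16.03² = 0.2247.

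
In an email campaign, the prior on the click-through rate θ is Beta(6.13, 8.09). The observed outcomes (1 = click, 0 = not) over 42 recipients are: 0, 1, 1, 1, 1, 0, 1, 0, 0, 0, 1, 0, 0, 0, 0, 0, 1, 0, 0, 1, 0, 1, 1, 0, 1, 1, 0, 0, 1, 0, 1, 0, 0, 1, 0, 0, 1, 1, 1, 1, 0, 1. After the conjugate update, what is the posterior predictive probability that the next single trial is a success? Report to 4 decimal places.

The Beta prior is conjugate to a Binomial/Bernoulli likelihood; the update adds successes to α and failures to β.
Posterior: Beta(α+k, β+n−k) = Beta(6.13+20, 8.09+22) = Beta(26.13, 30.09).
For a single future Bernoulli trial, P(success | data) = α/(α+β) = 0.4648.

0.4648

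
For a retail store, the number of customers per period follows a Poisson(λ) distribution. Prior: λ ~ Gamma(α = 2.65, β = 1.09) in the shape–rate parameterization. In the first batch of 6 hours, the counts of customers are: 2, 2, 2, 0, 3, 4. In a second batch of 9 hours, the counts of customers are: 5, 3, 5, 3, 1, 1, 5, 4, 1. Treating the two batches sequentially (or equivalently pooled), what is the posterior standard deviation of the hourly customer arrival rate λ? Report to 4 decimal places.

With a Gamma(shape α, rate β) prior, the Poisson likelihood is conjugate: the posterior is Gamma(α + ΣXᵢ, β + n).
Batch 1: sum of counts S = 13 over n = 6 hours.
After batch 1: Gamma(α+S, β+n) = Gamma(2.65+13, 1.09+6) = Gamma(15.65, 7.09).
Batch 2: sum of counts S = 28 over n = 9 hours.
After batch 2: Gamma(α+S, β+n) = Gamma(15.65+28, 7.09+9) = Gamma(43.65, 16.09).
SD = √α/β = √43.65/16.09 = 0.4106.

0.4106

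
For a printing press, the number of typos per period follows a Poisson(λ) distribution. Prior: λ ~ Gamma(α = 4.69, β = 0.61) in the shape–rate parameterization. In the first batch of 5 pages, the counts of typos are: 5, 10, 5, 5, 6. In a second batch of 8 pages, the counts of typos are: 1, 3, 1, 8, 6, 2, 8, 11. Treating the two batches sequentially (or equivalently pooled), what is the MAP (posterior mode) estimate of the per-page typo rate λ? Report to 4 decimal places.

With a Gamma(shape α, rate β) prior, the Poisson likelihood is conjugate: the posterior is Gamma(α + ΣXᵢ, β + n).
Batch 1: sum of counts S = 31 over n = 5 pages.
After batch 1: Gamma(α+S, β+n) = Gamma(4.69+31, 0.61+5) = Gamma(35.69, 5.61).
Batch 2: sum of counts S = 40 over n = 8 pages.
After batch 2: Gamma(α+S, β+n) = Gamma(35.69+40, 5.61+8) = Gamma(75.69, 13.61).
Mode of Gamma(α,β) for α≥1 is (α−1)/β = 74.69/13.61 = 5.4879.

5.4879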